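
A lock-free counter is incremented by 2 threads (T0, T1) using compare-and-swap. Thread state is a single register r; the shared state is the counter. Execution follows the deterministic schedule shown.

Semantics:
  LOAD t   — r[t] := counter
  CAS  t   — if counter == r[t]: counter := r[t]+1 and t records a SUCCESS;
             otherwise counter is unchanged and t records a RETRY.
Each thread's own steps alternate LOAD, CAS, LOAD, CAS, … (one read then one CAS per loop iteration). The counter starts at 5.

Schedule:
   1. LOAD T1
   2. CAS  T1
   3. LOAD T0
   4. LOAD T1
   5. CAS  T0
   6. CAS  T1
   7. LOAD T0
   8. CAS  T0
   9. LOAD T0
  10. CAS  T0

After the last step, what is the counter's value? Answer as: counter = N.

[1] T1.load  rd  (counter 5, T1.r 5)
[2] T1.cas  hit  (counter 6, T1.r 5)
[3] T0.load  rd  (counter 6, T0.r 6)
[4] T1.load  rd  (counter 6, T1.r 6)
[5] T0.cas  hit  (counter 7, T0.r 6)
[6] T1.cas  miss  (counter 7, T1.r 6)
[7] T0.load  rd  (counter 7, T0.r 7)
[8] T0.cas  hit  (counter 8, T0.r 7)
[9] T0.load  rd  (counter 8, T0.r 8)
[10] T0.cas  hit  (counter 9, T0.r 8)

counter = 9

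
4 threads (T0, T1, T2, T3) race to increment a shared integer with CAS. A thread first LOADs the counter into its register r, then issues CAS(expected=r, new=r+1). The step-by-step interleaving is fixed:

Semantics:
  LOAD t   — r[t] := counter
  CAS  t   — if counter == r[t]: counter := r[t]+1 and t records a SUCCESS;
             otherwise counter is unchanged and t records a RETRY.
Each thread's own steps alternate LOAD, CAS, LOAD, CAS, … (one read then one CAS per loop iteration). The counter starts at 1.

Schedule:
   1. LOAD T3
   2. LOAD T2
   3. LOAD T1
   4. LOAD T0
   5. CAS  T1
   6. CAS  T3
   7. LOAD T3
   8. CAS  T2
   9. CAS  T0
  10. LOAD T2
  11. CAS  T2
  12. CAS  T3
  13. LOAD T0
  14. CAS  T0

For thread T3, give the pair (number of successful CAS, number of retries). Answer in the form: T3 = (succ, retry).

T3 LOAD — after: cnt=1, r=1 — load
T2 LOAD — after: cnt=1, r=1 — load
T1 LOAD — after: cnt=1, r=1 — load
T0 LOAD — after: cnt=1, r=1 — load
T1 CAS — after: cnt=2, r=1 — ok
T3 CAS — after: cnt=2, r=1 — retry
T3 LOAD — after: cnt=2, r=2 — load
T2 CAS — after: cnt=2, r=1 — retry
T0 CAS — after: cnt=2, r=1 — retry
T2 LOAD — after: cnt=2, r=2 — load
T2 CAS — after: cnt=3, r=2 — ok
T3 CAS — after: cnt=3, r=2 — retry
T0 LOAD — after: cnt=3, r=3 — load
T0 CAS — after: cnt=4, r=3 — ok

T3 = (0, 2)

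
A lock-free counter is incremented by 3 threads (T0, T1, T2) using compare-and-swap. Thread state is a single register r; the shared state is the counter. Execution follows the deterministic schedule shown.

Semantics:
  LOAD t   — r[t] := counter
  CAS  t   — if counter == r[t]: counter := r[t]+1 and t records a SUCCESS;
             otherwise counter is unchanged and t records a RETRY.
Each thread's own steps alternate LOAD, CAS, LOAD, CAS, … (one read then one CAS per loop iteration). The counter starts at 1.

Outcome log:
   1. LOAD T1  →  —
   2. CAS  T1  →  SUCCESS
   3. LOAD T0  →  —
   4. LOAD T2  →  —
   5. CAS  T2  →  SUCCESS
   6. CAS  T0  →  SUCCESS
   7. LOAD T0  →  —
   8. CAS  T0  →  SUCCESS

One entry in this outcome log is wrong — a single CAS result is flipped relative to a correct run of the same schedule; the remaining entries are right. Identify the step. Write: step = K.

step = 6

Reference trace:
T1 LOAD — after: cnt=1, r=1 — load
T1 CAS — after: cnt=2, r=1 — ok
T0 LOAD — after: cnt=2, r=2 — load
T2 LOAD — after: cnt=2, r=2 — load
T2 CAS — after: cnt=3, r=2 — ok
T0 CAS — after: cnt=3, r=2 — retry
T0 LOAD — after: cnt=3, r=3 — load
T0 CAS — after: cnt=4, r=3 — ok
Mismatch at 6.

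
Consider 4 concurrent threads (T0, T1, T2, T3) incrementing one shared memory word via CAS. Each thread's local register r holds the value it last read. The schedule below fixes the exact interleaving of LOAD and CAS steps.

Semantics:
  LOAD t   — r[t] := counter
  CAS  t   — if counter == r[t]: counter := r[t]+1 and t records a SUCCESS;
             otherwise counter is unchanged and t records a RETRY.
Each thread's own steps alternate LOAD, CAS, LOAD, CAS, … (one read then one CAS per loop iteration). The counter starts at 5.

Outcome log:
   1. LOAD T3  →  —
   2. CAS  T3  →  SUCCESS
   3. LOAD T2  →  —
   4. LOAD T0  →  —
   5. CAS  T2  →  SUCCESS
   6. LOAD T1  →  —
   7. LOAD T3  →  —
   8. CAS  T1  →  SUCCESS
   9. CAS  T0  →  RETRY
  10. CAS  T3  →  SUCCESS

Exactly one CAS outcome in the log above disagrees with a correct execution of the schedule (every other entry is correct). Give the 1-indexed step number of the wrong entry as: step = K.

step = 10

Correct run:
T3 LOAD — after: cnt=5, r=5 — load
T3 CAS — after: cnt=6, r=5 — ok
T2 LOAD — after: cnt=6, r=6 — load
T0 LOAD — after: cnt=6, r=6 — load
T2 CAS — after: cnt=7, r=6 — ok
T1 LOAD — after: cnt=7, r=7 — load
T3 LOAD — after: cnt=7, r=7 — load
T1 CAS — after: cnt=8, r=7 — ok
T0 CAS — after: cnt=8, r=6 — retry
T3 CAS — after: cnt=8, r=7 — retry
Log disagrees first at step 10.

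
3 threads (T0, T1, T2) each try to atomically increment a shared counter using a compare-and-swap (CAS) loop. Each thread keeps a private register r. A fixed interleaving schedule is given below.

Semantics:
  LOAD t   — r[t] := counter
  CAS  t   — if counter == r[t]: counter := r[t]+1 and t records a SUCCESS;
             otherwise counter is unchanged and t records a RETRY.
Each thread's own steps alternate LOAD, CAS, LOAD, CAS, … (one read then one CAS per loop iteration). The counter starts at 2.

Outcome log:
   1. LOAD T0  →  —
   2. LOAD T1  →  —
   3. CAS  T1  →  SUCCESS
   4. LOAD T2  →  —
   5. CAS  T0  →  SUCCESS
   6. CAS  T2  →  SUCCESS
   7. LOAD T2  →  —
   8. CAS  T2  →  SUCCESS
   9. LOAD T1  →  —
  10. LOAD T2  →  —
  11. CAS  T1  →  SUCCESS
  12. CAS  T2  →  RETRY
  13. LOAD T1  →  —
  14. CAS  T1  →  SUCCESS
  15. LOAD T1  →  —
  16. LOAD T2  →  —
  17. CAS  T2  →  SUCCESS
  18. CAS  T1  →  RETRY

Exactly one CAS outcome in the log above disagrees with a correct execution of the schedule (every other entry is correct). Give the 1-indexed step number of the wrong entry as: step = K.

Reference trace:
T0 LOAD — after: cnt=2, r=2 — load
T1 LOAD — after: cnt=2, r=2 — load
T1 CAS — after: cnt=3, r=2 — ok
T2 LOAD — after: cnt=3, r=3 — load
T0 CAS — after: cnt=3, r=2 — retry
T2 CAS — after: cnt=4, r=3 — ok
T2 LOAD — after: cnt=4, r=4 — load
T2 CAS — after: cnt=5, r=4 — ok
T1 LOAD — after: cnt=5, r=5 — load
T2 LOAD — after: cnt=5, r=5 — load
T1 CAS — after: cnt=6, r=5 — ok
T2 CAS — after: cnt=6, r=5 — retry
T1 LOAD — after: cnt=6, r=6 — load
T1 CAS — after: cnt=7, r=6 — ok
T1 LOAD — after: cnt=7, r=7 — load
T2 LOAD — after: cnt=7, r=7 — load
T2 CAS — after: cnt=8, r=7 — ok
T1 CAS — after: cnt=8, r=7 — retry
Log disagrees first at step 5.

step = 5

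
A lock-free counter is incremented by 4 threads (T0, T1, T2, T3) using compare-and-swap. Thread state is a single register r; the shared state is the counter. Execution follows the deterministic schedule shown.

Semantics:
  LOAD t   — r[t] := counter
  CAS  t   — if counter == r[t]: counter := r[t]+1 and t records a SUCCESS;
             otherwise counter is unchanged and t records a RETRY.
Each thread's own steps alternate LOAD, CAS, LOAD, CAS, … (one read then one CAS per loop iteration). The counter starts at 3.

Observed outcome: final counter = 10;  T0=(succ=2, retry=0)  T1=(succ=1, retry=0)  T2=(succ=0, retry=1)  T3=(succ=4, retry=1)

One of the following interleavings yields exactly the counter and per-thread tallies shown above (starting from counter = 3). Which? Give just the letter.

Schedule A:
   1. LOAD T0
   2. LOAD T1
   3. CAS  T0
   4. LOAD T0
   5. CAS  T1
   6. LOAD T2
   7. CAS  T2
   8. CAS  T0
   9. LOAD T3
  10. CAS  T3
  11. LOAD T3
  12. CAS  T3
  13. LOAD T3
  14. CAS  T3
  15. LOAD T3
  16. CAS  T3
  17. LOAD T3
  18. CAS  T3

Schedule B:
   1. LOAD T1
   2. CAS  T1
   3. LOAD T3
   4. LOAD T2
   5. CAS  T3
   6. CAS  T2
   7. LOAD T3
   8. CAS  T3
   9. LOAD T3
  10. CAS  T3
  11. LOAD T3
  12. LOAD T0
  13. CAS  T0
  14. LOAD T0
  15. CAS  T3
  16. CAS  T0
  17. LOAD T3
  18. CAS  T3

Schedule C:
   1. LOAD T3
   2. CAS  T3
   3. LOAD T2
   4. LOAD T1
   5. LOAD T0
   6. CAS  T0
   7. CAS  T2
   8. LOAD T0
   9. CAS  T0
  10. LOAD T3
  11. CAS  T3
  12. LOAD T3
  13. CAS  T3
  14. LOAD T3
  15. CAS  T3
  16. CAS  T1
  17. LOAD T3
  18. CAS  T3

B

Run B:
#1 T1 reads 3
#2 T1 CAS(3→4) writes; counter now 4
#3 T3 reads 4
#4 T2 reads 4
#5 T3 CAS(4→5) writes; counter now 5
#6 T2 CAS(4→5) fails; counter now 5
#7 T3 reads 5
#8 T3 CAS(5→6) writes; counter now 6
#9 T3 reads 6
#10 T3 CAS(6→7) writes; counter now 7
#11 T3 reads 7
#12 T0 reads 7
#13 T0 CAS(7→8) writes; counter now 8
#14 T0 reads 8
#15 T3 CAS(7→8) fails; counter now 8
#16 T0 CAS(8→9) writes; counter now 9
#17 T3 reads 9
#18 T3 CAS(9→10) writes; counter now 10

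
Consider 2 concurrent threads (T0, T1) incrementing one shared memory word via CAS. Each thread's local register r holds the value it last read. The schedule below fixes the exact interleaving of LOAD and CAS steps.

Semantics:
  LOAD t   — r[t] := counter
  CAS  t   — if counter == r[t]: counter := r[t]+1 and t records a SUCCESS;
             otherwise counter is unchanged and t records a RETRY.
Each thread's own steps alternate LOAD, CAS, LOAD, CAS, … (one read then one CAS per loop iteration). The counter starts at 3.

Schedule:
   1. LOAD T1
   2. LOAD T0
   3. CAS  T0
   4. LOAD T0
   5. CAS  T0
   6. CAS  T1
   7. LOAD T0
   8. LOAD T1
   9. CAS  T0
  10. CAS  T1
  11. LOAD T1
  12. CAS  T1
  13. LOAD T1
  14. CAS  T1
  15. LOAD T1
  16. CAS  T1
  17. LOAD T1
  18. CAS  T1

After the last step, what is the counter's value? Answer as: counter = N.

T1 LOAD — after: cnt=3, r=3 — load
T0 LOAD — after: cnt=3, r=3 — load
T0 CAS — after: cnt=4, r=3 — ok
T0 LOAD — after: cnt=4, r=4 — load
T0 CAS — after: cnt=5, r=4 — ok
T1 CAS — after: cnt=5, r=3 — retry
T0 LOAD — after: cnt=5, r=5 — load
T1 LOAD — after: cnt=5, r=5 — load
T0 CAS — after: cnt=6, r=5 — ok
T1 CAS — after: cnt=6, r=5 — retry
T1 LOAD — after: cnt=6, r=6 — load
T1 CAS — after: cnt=7, r=6 — ok
T1 LOAD — after: cnt=7, r=7 — load
T1 CAS — after: cnt=8, r=7 — ok
T1 LOAD — after: cnt=8, r=8 — load
T1 CAS — after: cnt=9, r=8 — ok
T1 LOAD — after: cnt=9, r=9 — load
T1 CAS — after: cnt=10, r=9 — ok

counter = 10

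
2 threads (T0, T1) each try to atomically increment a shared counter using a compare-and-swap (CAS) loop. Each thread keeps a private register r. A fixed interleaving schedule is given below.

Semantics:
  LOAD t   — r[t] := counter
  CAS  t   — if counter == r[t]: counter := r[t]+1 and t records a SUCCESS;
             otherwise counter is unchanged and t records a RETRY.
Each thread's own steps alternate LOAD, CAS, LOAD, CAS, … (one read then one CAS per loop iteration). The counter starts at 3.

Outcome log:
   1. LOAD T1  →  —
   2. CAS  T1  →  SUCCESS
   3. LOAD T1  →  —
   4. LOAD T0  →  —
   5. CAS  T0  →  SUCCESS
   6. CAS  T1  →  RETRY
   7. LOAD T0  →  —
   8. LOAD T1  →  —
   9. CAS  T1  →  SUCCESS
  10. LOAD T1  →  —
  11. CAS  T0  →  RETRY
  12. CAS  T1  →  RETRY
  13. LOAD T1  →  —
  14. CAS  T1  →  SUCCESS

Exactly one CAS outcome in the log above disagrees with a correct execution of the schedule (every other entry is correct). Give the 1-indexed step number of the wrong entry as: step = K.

Correct run:
T1 LOAD — after: cnt=3, r=3 — load
T1 CAS — after: cnt=4, r=3 — ok
T1 LOAD — after: cnt=4, r=4 — load
T0 LOAD — after: cnt=4, r=4 — load
T0 CAS — after: cnt=5, r=4 — ok
T1 CAS — after: cnt=5, r=4 — retry
T0 LOAD — after: cnt=5, r=5 — load
T1 LOAD — after: cnt=5, r=5 — load
T1 CAS — after: cnt=6, r=5 — ok
T1 LOAD — after: cnt=6, r=6 — load
T0 CAS — after: cnt=6, r=5 — retry
T1 CAS — after: cnt=7, r=6 — ok
T1 LOAD — after: cnt=7, r=7 — load
T1 CAS — after: cnt=8, r=7 — ok
Log disagrees first at step 12.

step = 12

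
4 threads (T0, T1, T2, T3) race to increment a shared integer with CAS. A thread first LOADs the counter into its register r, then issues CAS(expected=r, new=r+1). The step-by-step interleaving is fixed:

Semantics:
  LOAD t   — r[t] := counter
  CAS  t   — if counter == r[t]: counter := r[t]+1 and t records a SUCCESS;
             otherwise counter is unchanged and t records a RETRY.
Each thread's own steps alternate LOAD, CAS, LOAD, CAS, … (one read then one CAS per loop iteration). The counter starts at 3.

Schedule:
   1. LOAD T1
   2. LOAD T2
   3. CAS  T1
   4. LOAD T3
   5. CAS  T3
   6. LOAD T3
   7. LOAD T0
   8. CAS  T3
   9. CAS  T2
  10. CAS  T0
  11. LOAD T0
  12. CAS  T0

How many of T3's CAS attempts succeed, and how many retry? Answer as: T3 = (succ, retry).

T3 = (2, 0)

   1) LOAD T1:  M=3  r_T1=3
   2) LOAD T2:  M=3  r_T2=3
   3) CAS  T1:  M=4  r_T1=3 ✓
   4) LOAD T3:  M=4  r_T3=4
   5) CAS  T3:  M=5  r_T3=4 ✓
   6) LOAD T3:  M=5  r_T3=5
   7) LOAD T0:  M=5  r_T0=5
   8) CAS  T3:  M=6  r_T3=5 ✓
   9) CAS  T2:  M=6  r_T2=3 ✗
  10) CAS  T0:  M=6  r_T0=5 ✗
  11) LOAD T0:  M=6  r_T0=6
  12) CAS  T0:  M=7  r_T0=6 ✓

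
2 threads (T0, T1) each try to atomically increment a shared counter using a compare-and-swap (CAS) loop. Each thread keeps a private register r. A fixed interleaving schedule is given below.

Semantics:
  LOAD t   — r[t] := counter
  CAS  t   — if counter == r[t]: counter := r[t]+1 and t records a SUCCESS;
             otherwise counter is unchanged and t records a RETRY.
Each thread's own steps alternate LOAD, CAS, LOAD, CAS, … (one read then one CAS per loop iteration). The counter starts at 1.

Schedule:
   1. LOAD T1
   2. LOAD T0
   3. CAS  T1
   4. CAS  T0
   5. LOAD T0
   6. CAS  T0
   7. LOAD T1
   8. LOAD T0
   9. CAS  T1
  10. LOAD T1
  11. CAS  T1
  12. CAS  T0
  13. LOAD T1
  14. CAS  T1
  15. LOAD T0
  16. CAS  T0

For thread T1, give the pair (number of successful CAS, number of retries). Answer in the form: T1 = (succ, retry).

T1 LOAD — after: cnt=1, r=1 — load
T0 LOAD — after: cnt=1, r=1 — load
T1 CAS — after: cnt=2, r=1 — ok
T0 CAS — after: cnt=2, r=1 — retry
T0 LOAD — after: cnt=2, r=2 — load
T0 CAS — after: cnt=3, r=2 — ok
T1 LOAD — after: cnt=3, r=3 — load
T0 LOAD — after: cnt=3, r=3 — load
T1 CAS — after: cnt=4, r=3 — ok
T1 LOAD — after: cnt=4, r=4 — load
T1 CAS — after: cnt=5, r=4 — ok
T0 CAS — after: cnt=5, r=3 — retry
T1 LOAD — after: cnt=5, r=5 — load
T1 CAS — after: cnt=6, r=5 — ok
T0 LOAD — after: cnt=6, r=6 — load
T0 CAS — after: cnt=7, r=6 — ok

T1 = (4, 0)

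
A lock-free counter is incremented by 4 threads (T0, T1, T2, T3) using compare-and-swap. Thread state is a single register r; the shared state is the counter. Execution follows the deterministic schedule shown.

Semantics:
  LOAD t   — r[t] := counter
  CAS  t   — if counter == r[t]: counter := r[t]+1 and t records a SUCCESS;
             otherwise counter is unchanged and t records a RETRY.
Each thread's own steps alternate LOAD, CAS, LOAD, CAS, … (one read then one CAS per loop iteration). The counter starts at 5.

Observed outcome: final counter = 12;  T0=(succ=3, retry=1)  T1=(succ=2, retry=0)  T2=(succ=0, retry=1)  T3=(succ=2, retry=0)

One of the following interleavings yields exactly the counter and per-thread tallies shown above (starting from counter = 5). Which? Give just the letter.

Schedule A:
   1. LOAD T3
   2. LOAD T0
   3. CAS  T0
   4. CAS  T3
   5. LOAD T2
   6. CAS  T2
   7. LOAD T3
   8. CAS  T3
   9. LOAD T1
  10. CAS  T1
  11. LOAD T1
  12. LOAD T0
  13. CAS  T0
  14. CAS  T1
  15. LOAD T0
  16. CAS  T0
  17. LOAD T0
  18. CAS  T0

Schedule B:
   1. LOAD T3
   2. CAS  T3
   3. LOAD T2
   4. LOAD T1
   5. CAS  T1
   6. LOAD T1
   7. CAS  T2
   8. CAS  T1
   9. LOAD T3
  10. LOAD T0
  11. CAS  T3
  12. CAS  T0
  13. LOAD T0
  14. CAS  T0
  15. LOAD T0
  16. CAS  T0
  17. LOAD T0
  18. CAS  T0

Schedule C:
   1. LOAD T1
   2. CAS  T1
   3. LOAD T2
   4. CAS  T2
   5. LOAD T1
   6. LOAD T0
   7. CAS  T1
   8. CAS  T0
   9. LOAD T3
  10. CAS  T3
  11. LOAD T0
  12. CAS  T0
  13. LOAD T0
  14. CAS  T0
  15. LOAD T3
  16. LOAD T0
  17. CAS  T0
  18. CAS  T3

Simulating candidate B:
T3 LOAD — after: cnt=5, r=5 — load
T3 CAS — after: cnt=6, r=5 — ok
T2 LOAD — after: cnt=6, r=6 — load
T1 LOAD — after: cnt=6, r=6 — load
T1 CAS — after: cnt=7, r=6 — ok
T1 LOAD — after: cnt=7, r=7 — load
T2 CAS — after: cnt=7, r=6 — retry
T1 CAS — after: cnt=8, r=7 — ok
T3 LOAD — after: cnt=8, r=8 — load
T0 LOAD — after: cnt=8, r=8 — load
T3 CAS — after: cnt=9, r=8 — ok
T0 CAS — after: cnt=9, r=8 — retry
T0 LOAD — after: cnt=9, r=9 — load
T0 CAS — after: cnt=10, r=9 — ok
T0 LOAD — after: cnt=10, r=10 — load
T0 CAS — after: cnt=11, r=10 — ok
T0 LOAD — after: cnt=11, r=11 — load
T0 CAS — after: cnt=12, r=11 — ok

B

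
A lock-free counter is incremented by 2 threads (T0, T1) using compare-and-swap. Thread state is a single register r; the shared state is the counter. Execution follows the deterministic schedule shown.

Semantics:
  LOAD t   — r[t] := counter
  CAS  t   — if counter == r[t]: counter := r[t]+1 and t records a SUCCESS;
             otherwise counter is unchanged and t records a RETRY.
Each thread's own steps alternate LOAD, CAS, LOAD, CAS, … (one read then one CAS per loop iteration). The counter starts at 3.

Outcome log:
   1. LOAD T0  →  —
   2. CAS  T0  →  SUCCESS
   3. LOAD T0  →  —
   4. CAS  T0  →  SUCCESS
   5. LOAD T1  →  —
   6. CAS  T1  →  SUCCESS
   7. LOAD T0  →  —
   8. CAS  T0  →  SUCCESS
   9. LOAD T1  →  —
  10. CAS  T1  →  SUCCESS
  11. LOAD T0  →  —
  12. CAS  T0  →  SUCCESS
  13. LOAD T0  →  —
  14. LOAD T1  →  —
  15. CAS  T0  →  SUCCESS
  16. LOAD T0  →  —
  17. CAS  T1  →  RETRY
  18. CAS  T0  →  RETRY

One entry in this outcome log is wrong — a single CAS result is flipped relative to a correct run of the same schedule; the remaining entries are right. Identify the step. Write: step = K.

step = 18

Re-executing:
   1) LOAD T0:  M=3  r_T0=3
   2) CAS  T0:  M=4  r_T0=3 ✓
   3) LOAD T0:  M=4  r_T0=4
   4) CAS  T0:  M=5  r_T0=4 ✓
   5) LOAD T1:  M=5  r_T1=5
   6) CAS  T1:  M=6  r_T1=5 ✓
   7) LOAD T0:  M=6  r_T0=6
   8) CAS  T0:  M=7  r_T0=6 ✓
   9) LOAD T1:  M=7  r_T1=7
  10) CAS  T1:  M=8  r_T1=7 ✓
  11) LOAD T0:  M=8  r_T0=8
  12) CAS  T0:  M=9  r_T0=8 ✓
  13) LOAD T0:  M=9  r_T0=9
  14) LOAD T1:  M=9  r_T1=9
  15) CAS  T0:  M=10  r_T0=9 ✓
  16) LOAD T0:  M=10  r_T0=10
  17) CAS  T1:  M=10  r_T1=9 ✗
  18) CAS  T0:  M=11  r_T0=10 ✓
Mismatch at 18.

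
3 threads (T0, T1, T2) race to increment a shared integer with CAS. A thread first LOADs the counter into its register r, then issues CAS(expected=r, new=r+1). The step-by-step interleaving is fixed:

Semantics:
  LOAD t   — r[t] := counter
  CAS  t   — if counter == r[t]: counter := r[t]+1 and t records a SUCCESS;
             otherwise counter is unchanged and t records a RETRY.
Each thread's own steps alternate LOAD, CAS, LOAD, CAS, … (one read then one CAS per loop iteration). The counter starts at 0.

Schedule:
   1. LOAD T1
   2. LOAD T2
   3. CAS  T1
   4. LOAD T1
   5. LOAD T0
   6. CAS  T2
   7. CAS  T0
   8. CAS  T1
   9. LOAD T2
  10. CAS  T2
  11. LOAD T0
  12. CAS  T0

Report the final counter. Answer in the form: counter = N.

counter = 4

#1 T1 reads 0
#2 T2 reads 0
#3 T1 CAS(0→1) writes; counter now 1
#4 T1 reads 1
#5 T0 reads 1
#6 T2 CAS(0→1) fails; counter now 1
#7 T0 CAS(1→2) writes; counter now 2
#8 T1 CAS(1→2) fails; counter now 2
#9 T2 reads 2
#10 T2 CAS(2→3) writes; counter now 3
#11 T0 reads 3
#12 T0 CAS(3→4) writes; counter now 4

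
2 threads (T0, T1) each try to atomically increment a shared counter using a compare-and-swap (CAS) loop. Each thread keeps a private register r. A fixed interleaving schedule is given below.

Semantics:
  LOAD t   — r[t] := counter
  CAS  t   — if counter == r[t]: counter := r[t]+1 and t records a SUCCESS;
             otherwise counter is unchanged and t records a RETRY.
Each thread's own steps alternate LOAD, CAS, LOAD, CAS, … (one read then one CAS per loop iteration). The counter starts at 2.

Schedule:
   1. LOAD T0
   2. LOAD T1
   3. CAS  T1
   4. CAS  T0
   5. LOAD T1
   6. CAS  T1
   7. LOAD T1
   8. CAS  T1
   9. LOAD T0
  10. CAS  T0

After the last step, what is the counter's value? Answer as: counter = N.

counter = 6

[1] T0.load  rd  (counter 2, T0.r 2)
[2] T1.load  rd  (counter 2, T1.r 2)
[3] T1.cas  hit  (counter 3, T1.r 2)
[4] T0.cas  miss  (counter 3, T0.r 2)
[5] T1.load  rd  (counter 3, T1.r 3)
[6] T1.cas  hit  (counter 4, T1.r 3)
[7] T1.load  rd  (counter 4, T1.r 4)
[8] T1.cas  hit  (counter 5, T1.r 4)
[9] T0.load  rd  (counter 5, T0.r 5)
[10] T0.cas  hit  (counter 6, T0.r 5)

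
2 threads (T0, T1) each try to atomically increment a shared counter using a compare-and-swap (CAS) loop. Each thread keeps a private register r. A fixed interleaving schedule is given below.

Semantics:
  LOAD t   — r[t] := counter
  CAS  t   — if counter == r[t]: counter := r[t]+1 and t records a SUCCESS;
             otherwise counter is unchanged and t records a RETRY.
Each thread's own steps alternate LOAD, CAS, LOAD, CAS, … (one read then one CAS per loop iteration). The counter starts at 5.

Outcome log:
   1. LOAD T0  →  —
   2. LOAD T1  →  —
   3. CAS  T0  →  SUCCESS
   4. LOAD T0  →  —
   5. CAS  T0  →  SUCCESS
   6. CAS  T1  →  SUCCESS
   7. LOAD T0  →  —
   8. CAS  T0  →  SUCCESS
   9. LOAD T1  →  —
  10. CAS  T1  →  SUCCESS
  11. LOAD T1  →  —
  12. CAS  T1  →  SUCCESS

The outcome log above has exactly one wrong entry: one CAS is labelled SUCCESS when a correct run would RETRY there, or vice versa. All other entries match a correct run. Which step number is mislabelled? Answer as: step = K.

step = 6

Reference trace:
[1] T0.load  rd  (counter 5, T0.r 5)
[2] T1.load  rd  (counter 5, T1.r 5)
[3] T0.cas  hit  (counter 6, T0.r 5)
[4] T0.load  rd  (counter 6, T0.r 6)
[5] T0.cas  hit  (counter 7, T0.r 6)
[6] T1.cas  miss  (counter 7, T1.r 5)
[7] T0.load  rd  (counter 7, T0.r 7)
[8] T0.cas  hit  (counter 8, T0.r 7)
[9] T1.load  rd  (counter 8, T1.r 8)
[10] T1.cas  hit  (counter 9, T1.r 8)
[11] T1.load  rd  (counter 9, T1.r 9)
[12] T1.cas  hit  (counter 10, T1.r 9)
Log disagrees first at step 6.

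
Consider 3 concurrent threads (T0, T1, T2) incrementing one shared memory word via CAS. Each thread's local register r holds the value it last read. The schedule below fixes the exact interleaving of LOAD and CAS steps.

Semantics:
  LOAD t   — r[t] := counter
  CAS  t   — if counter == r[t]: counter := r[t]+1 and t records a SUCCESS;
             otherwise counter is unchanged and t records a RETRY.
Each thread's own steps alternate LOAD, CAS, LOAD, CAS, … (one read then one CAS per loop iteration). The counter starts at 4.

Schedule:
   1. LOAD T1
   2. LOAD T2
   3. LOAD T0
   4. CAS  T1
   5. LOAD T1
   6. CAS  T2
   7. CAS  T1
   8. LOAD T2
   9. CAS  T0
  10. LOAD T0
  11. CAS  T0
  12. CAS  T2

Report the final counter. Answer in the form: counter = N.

T1 LOAD — after: cnt=4, r=4 — load
T2 LOAD — after: cnt=4, r=4 — load
T0 LOAD — after: cnt=4, r=4 — load
T1 CAS — after: cnt=5, r=4 — ok
T1 LOAD — after: cnt=5, r=5 — load
T2 CAS — after: cnt=5, r=4 — retry
T1 CAS — after: cnt=6, r=5 — ok
T2 LOAD — after: cnt=6, r=6 — load
T0 CAS — after: cnt=6, r=4 — retry
T0 LOAD — after: cnt=6, r=6 — load
T0 CAS — after: cnt=7, r=6 — ok
T2 CAS — after: cnt=7, r=6 — retry

counter = 7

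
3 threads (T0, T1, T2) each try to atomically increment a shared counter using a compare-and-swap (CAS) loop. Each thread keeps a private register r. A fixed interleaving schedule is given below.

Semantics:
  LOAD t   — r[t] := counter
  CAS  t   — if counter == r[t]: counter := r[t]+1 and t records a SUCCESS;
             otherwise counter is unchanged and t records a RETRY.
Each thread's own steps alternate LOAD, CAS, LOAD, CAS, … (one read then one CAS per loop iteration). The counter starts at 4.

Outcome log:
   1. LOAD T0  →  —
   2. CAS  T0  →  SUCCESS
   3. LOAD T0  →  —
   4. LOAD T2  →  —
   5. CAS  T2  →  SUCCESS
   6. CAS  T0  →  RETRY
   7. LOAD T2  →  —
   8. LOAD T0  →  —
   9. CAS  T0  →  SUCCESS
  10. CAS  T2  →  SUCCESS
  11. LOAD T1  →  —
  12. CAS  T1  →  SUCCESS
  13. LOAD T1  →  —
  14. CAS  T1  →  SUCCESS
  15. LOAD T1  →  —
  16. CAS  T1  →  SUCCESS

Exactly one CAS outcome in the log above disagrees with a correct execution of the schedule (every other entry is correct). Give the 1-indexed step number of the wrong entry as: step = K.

step = 10

Correct run:
[1] T0.load  rd  (counter 4, T0.r 4)
[2] T0.cas  hit  (counter 5, T0.r 4)
[3] T0.load  rd  (counter 5, T0.r 5)
[4] T2.load  rd  (counter 5, T2.r 5)
[5] T2.cas  hit  (counter 6, T2.r 5)
[6] T0.cas  miss  (counter 6, T0.r 5)
[7] T2.load  rd  (counter 6, T2.r 6)
[8] T0.load  rd  (counter 6, T0.r 6)
[9] T0.cas  hit  (counter 7, T0.r 6)
[10] T2.cas  miss  (counter 7, T2.r 6)
[11] T1.load  rd  (counter 7, T1.r 7)
[12] T1.cas  hit  (counter 8, T1.r 7)
[13] T1.load  rd  (counter 8, T1.r 8)
[14] T1.cas  hit  (counter 9, T1.r 8)
[15] T1.load  rd  (counter 9, T1.r 9)
[16] T1.cas  hit  (counter 10, T1.r 9)
Log disagrees first at step 10.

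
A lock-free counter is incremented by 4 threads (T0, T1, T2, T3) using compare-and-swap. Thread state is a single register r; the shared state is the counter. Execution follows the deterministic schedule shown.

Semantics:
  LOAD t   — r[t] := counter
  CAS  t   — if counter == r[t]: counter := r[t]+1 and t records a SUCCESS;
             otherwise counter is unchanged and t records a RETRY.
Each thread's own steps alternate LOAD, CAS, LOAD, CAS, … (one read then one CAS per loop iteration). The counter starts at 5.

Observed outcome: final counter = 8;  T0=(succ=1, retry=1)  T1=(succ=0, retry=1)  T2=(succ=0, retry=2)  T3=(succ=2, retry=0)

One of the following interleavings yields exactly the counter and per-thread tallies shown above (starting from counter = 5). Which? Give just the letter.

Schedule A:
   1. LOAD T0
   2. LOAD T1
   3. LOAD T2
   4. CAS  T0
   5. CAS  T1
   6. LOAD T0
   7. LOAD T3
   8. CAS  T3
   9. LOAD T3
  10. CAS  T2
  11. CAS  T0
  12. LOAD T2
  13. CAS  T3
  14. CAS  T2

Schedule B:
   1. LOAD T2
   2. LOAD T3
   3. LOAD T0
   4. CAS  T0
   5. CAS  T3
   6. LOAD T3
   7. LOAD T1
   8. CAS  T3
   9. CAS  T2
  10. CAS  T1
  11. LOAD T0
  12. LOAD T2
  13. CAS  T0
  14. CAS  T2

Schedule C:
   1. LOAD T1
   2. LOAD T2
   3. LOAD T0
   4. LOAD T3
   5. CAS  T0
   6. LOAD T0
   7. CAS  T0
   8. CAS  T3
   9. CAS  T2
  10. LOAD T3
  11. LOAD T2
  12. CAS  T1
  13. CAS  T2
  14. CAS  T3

A

Run A:
#1 T0 reads 5
#2 T1 reads 5
#3 T2 reads 5
#4 T0 CAS(5→6) writes; counter now 6
#5 T1 CAS(5→6) fails; counter now 6
#6 T0 reads 6
#7 T3 reads 6
#8 T3 CAS(6→7) writes; counter now 7
#9 T3 reads 7
#10 T2 CAS(5→6) fails; counter now 7
#11 T0 CAS(6→7) fails; counter now 7
#12 T2 reads 7
#13 T3 CAS(7→8) writes; counter now 8
#14 T2 CAS(7→8) fails; counter now 8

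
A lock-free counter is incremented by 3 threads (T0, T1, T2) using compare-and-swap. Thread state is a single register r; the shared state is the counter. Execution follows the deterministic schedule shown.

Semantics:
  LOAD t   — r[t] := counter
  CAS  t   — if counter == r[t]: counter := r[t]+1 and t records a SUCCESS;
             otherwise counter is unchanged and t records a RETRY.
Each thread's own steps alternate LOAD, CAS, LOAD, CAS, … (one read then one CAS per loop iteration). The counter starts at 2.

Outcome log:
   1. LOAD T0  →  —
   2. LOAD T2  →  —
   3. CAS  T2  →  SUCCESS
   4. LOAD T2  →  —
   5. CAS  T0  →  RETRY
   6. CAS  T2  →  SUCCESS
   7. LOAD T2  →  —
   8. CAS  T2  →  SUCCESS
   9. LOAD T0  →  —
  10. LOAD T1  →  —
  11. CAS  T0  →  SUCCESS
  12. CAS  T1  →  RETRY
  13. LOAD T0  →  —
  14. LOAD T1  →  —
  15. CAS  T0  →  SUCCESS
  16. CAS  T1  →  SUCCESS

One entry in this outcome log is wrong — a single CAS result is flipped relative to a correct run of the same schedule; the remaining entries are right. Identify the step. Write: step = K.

Re-executing:
T0 LOAD — after: cnt=2, r=2 — load
T2 LOAD — after: cnt=2, r=2 — load
T2 CAS — after: cnt=3, r=2 — ok
T2 LOAD — after: cnt=3, r=3 — load
T0 CAS — after: cnt=3, r=2 — retry
T2 CAS — after: cnt=4, r=3 — ok
T2 LOAD — after: cnt=4, r=4 — load
T2 CAS — after: cnt=5, r=4 — ok
T0 LOAD — after: cnt=5, r=5 — load
T1 LOAD — after: cnt=5, r=5 — load
T0 CAS — after: cnt=6, r=5 — ok
T1 CAS — after: cnt=6, r=5 — retry
T0 LOAD — after: cnt=6, r=6 — load
T1 LOAD — after: cnt=6, r=6 — load
T0 CAS — after: cnt=7, r=6 — ok
T1 CAS — after: cnt=7, r=6 — retry
Mismatch at 16.

step = 16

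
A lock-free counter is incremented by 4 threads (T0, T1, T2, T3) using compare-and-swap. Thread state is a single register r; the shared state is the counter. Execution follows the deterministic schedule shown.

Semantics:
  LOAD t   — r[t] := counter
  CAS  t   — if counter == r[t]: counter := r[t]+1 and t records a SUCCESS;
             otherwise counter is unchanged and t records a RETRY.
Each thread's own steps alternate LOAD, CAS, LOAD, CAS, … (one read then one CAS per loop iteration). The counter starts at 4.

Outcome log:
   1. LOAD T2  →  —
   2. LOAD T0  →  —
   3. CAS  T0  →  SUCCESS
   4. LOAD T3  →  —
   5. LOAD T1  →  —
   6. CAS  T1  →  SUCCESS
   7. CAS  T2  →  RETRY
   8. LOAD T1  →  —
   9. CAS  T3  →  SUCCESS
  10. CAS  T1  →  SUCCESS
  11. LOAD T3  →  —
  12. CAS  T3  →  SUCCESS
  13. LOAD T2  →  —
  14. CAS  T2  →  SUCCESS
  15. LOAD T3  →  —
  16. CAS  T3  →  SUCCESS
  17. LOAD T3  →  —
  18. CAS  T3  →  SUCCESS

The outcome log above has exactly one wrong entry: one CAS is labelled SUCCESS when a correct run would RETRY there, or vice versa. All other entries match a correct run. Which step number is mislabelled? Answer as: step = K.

step = 9

Reference trace:
T2 LOAD — after: cnt=4, r=4 — load
T0 LOAD — after: cnt=4, r=4 — load
T0 CAS — after: cnt=5, r=4 — ok
T3 LOAD — after: cnt=5, r=5 — load
T1 LOAD — after: cnt=5, r=5 — load
T1 CAS — after: cnt=6, r=5 — ok
T2 CAS — after: cnt=6, r=4 — retry
T1 LOAD — after: cnt=6, r=6 — load
T3 CAS — after: cnt=6, r=5 — retry
T1 CAS — after: cnt=7, r=6 — ok
T3 LOAD — after: cnt=7, r=7 — load
T3 CAS — after: cnt=8, r=7 — ok
T2 LOAD — after: cnt=8, r=8 — load
T2 CAS — after: cnt=9, r=8 — ok
T3 LOAD — after: cnt=9, r=9 — load
T3 CAS — after: cnt=10, r=9 — ok
T3 LOAD — after: cnt=10, r=10 — load
T3 CAS — after: cnt=11, r=10 — ok
Flip is step 9.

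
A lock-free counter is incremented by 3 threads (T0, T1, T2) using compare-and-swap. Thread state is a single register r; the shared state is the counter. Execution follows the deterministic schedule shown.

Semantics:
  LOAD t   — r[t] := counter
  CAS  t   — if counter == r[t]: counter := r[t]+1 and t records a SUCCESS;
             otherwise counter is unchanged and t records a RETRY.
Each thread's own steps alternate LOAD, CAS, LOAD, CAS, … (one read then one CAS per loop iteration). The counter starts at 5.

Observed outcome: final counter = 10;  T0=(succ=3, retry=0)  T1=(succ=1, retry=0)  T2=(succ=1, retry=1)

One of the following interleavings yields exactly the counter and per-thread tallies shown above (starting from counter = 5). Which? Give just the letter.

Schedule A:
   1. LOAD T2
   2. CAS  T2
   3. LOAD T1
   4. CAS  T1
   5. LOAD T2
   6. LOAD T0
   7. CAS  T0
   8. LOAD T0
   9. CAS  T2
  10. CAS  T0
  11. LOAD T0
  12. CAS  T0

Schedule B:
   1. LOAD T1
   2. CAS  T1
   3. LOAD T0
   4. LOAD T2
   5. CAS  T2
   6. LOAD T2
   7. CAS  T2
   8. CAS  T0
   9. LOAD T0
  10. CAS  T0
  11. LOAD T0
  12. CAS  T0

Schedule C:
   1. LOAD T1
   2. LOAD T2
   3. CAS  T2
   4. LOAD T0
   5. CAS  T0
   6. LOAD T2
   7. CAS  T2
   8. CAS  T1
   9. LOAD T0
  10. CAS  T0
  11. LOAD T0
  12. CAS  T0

A

Tracing schedule A:
#1 T2 reads 5
#2 T2 CAS(5→6) writes; counter now 6
#3 T1 reads 6
#4 T1 CAS(6→7) writes; counter now 7
#5 T2 reads 7
#6 T0 reads 7
#7 T0 CAS(7→8) writes; counter now 8
#8 T0 reads 8
#9 T2 CAS(7→8) fails; counter now 8
#10 T0 CAS(8→9) writes; counter now 9
#11 T0 reads 9
#12 T0 CAS(9→10) writes; counter now 10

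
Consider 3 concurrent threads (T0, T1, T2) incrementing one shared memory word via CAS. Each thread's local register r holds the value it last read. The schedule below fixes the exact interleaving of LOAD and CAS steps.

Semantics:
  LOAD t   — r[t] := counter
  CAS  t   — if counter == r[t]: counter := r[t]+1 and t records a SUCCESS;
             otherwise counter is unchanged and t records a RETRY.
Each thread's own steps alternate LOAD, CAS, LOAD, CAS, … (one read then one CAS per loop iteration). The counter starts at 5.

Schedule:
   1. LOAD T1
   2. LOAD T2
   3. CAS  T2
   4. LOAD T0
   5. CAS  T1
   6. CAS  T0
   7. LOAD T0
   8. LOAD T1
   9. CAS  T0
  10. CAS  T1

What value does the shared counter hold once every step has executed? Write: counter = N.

counter = 8

1. LOAD T1 → mem=5 r[T1]=5 [LOAD]
2. LOAD T2 → mem=5 r[T2]=5 [LOAD]
3. CAS T2 → mem=6 r[T2]=5 [OK]
4. LOAD T0 → mem=6 r[T0]=6 [LOAD]
5. CAS T1 → mem=6 r[T1]=5 [RETRY]
6. CAS T0 → mem=7 r[T0]=6 [OK]
7. LOAD T0 → mem=7 r[T0]=7 [LOAD]
8. LOAD T1 → mem=7 r[T1]=7 [LOAD]
9. CAS T0 → mem=8 r[T0]=7 [OK]
10. CAS T1 → mem=8 r[T1]=7 [RETRY]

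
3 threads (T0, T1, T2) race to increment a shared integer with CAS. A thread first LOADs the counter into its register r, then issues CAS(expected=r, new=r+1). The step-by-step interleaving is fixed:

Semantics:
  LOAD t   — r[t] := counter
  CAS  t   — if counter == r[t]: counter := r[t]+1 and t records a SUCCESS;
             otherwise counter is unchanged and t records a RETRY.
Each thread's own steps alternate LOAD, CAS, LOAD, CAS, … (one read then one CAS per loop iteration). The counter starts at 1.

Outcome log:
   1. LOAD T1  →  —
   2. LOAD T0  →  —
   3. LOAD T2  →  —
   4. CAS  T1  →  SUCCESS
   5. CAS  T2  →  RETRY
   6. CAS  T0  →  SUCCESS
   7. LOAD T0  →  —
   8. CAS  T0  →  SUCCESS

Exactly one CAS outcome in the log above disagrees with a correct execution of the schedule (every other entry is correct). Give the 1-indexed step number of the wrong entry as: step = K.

step = 6

Reference trace:
[1] T1.load  rd  (counter 1, T1.r 1)
[2] T0.load  rd  (counter 1, T0.r 1)
[3] T2.load  rd  (counter 1, T2.r 1)
[4] T1.cas  hit  (counter 2, T1.r 1)
[5] T2.cas  miss  (counter 2, T2.r 1)
[6] T0.cas  miss  (counter 2, T0.r 1)
[7] T0.load  rd  (counter 2, T0.r 2)
[8] T0.cas  hit  (counter 3, T0.r 2)
Flip is step 6.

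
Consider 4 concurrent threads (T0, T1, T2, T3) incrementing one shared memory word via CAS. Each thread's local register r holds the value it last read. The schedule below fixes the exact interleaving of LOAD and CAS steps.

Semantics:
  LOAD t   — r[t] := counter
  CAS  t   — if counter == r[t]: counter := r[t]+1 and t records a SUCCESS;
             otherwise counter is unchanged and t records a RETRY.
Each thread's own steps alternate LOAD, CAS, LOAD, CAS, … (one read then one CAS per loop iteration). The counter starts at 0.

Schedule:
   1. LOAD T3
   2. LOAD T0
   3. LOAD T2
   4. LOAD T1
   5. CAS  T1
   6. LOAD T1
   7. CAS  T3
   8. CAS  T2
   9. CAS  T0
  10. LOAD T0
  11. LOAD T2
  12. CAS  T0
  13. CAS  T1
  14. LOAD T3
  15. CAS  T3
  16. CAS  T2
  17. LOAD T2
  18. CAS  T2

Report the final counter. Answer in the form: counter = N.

counter = 4

T3 LOAD — after: cnt=0, r=0 — load
T0 LOAD — after: cnt=0, r=0 — load
T2 LOAD — after: cnt=0, r=0 — load
T1 LOAD — after: cnt=0, r=0 — load
T1 CAS — after: cnt=1, r=0 — ok
T1 LOAD — after: cnt=1, r=1 — load
T3 CAS — after: cnt=1, r=0 — retry
T2 CAS — after: cnt=1, r=0 — retry
T0 CAS — after: cnt=1, r=0 — retry
T0 LOAD — after: cnt=1, r=1 — load
T2 LOAD — after: cnt=1, r=1 — load
T0 CAS — after: cnt=2, r=1 — ok
T1 CAS — after: cnt=2, r=1 — retry
T3 LOAD — after: cnt=2, r=2 — load
T3 CAS — after: cnt=3, r=2 — ok
T2 CAS — after: cnt=3, r=1 — retry
T2 LOAD — after: cnt=3, r=3 — load
T2 CAS — after: cnt=4, r=3 — ok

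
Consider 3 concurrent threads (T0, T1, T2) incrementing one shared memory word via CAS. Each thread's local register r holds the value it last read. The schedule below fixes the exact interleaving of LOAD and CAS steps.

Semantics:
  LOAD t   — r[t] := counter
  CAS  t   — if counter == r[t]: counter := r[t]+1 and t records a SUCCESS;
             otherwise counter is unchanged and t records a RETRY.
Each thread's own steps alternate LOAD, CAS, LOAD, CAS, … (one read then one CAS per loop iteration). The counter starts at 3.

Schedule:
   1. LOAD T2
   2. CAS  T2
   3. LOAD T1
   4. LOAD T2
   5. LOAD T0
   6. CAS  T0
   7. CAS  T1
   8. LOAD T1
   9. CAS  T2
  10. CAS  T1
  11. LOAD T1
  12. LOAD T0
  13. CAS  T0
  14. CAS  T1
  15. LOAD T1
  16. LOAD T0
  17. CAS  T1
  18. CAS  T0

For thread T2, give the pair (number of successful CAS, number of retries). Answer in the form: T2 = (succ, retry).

1. LOAD T2 → mem=3 r[T2]=3 [LOAD]
2. CAS T2 → mem=4 r[T2]=3 [OK]
3. LOAD T1 → mem=4 r[T1]=4 [LOAD]
4. LOAD T2 → mem=4 r[T2]=4 [LOAD]
5. LOAD T0 → mem=4 r[T0]=4 [LOAD]
6. CAS T0 → mem=5 r[T0]=4 [OK]
7. CAS T1 → mem=5 r[T1]=4 [RETRY]
8. LOAD T1 → mem=5 r[T1]=5 [LOAD]
9. CAS T2 → mem=5 r[T2]=4 [RETRY]
10. CAS T1 → mem=6 r[T1]=5 [OK]
11. LOAD T1 → mem=6 r[T1]=6 [LOAD]
12. LOAD T0 → mem=6 r[T0]=6 [LOAD]
13. CAS T0 → mem=7 r[T0]=6 [OK]
14. CAS T1 → mem=7 r[T1]=6 [RETRY]
15. LOAD T1 → mem=7 r[T1]=7 [LOAD]
16. LOAD T0 → mem=7 r[T0]=7 [LOAD]
17. CAS T1 → mem=8 r[T1]=7 [OK]
18. CAS T0 → mem=8 r[T0]=7 [RETRY]

T2 = (1, 1)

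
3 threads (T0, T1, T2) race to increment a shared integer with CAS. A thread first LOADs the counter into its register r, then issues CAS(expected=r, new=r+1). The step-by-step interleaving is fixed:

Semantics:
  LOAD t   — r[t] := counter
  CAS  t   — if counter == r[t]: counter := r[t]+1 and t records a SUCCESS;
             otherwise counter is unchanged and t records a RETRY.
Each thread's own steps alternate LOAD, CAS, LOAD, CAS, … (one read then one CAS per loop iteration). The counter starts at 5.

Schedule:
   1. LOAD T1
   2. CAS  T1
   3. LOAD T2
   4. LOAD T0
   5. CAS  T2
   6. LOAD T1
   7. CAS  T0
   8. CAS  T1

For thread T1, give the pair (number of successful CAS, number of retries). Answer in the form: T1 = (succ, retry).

T1 LOAD — after: cnt=5, r=5 — load
T1 CAS — after: cnt=6, r=5 — ok
T2 LOAD — after: cnt=6, r=6 — load
T0 LOAD — after: cnt=6, r=6 — load
T2 CAS — after: cnt=7, r=6 — ok
T1 LOAD — after: cnt=7, r=7 — load
T0 CAS — after: cnt=7, r=6 — retry
T1 CAS — after: cnt=8, r=7 — ok

T1 = (2, 0)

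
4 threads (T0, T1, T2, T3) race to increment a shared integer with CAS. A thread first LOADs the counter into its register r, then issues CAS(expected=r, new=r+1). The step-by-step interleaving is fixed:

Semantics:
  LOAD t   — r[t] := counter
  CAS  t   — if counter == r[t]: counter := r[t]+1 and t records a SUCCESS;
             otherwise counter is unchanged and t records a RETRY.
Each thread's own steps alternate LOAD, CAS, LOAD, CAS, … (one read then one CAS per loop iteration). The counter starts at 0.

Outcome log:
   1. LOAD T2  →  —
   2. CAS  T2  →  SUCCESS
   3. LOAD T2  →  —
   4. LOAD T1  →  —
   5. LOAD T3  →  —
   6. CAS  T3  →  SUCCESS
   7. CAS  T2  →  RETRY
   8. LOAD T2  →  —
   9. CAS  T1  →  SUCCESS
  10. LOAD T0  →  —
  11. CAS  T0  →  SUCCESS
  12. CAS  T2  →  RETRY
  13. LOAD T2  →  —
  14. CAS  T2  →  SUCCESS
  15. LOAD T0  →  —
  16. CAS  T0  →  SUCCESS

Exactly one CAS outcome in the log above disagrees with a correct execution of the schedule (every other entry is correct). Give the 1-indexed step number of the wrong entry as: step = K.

step = 9

Reference trace:
1. LOAD T2 → mem=0 r[T2]=0 [LOAD]
2. CAS T2 → mem=1 r[T2]=0 [OK]
3. LOAD T2 → mem=1 r[T2]=1 [LOAD]
4. LOAD T1 → mem=1 r[T1]=1 [LOAD]
5. LOAD T3 → mem=1 r[T3]=1 [LOAD]
6. CAS T3 → mem=2 r[T3]=1 [OK]
7. CAS T2 → mem=2 r[T2]=1 [RETRY]
8. LOAD T2 → mem=2 r[T2]=2 [LOAD]
9. CAS T1 → mem=2 r[T1]=1 [RETRY]
10. LOAD T0 → mem=2 r[T0]=2 [LOAD]
11. CAS T0 → mem=3 r[T0]=2 [OK]
12. CAS T2 → mem=3 r[T2]=2 [RETRY]
13. LOAD T2 → mem=3 r[T2]=3 [LOAD]
14. CAS T2 → mem=4 r[T2]=3 [OK]
15. LOAD T0 → mem=4 r[T0]=4 [LOAD]
16. CAS T0 → mem=5 r[T0]=4 [OK]
Mismatch at 9.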